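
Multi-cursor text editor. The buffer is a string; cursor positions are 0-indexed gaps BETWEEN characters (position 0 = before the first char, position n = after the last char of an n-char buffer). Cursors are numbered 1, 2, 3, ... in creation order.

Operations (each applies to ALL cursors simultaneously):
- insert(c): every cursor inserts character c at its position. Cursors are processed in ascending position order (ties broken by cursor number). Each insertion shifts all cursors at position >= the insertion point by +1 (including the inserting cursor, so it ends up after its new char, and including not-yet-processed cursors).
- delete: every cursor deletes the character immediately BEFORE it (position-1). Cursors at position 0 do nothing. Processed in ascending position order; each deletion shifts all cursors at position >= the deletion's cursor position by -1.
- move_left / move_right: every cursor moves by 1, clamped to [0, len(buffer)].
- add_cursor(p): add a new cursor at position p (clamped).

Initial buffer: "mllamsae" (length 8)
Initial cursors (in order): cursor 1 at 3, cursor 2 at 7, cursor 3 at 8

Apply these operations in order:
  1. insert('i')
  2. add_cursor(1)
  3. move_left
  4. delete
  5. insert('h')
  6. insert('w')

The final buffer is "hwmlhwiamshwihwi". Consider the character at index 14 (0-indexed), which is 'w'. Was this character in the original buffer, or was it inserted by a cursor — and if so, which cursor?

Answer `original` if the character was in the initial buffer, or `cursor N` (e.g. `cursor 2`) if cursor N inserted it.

Answer: cursor 3

Derivation:
After op 1 (insert('i')): buffer="mlliamsaiei" (len 11), cursors c1@4 c2@9 c3@11, authorship ...1....2.3
After op 2 (add_cursor(1)): buffer="mlliamsaiei" (len 11), cursors c4@1 c1@4 c2@9 c3@11, authorship ...1....2.3
After op 3 (move_left): buffer="mlliamsaiei" (len 11), cursors c4@0 c1@3 c2@8 c3@10, authorship ...1....2.3
After op 4 (delete): buffer="mliamsii" (len 8), cursors c4@0 c1@2 c2@6 c3@7, authorship ..1...23
After op 5 (insert('h')): buffer="hmlhiamshihi" (len 12), cursors c4@1 c1@4 c2@9 c3@11, authorship 4..11...2233
After op 6 (insert('w')): buffer="hwmlhwiamshwihwi" (len 16), cursors c4@2 c1@6 c2@12 c3@15, authorship 44..111...222333
Authorship (.=original, N=cursor N): 4 4 . . 1 1 1 . . . 2 2 2 3 3 3
Index 14: author = 3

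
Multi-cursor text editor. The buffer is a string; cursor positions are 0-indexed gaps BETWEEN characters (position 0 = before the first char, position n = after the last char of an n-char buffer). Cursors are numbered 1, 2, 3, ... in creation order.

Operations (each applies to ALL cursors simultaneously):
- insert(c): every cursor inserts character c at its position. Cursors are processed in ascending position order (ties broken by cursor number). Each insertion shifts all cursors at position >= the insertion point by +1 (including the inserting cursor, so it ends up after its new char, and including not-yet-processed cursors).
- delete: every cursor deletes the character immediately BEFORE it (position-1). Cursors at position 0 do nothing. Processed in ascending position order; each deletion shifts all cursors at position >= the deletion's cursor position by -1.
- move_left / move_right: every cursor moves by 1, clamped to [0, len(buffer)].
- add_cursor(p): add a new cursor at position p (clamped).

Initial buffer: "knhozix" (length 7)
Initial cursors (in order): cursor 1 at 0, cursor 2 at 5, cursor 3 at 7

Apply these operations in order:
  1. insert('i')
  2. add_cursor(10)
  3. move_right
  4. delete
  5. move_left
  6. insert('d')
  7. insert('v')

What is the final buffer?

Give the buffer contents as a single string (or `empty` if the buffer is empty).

After op 1 (insert('i')): buffer="iknhoziixi" (len 10), cursors c1@1 c2@7 c3@10, authorship 1.....2..3
After op 2 (add_cursor(10)): buffer="iknhoziixi" (len 10), cursors c1@1 c2@7 c3@10 c4@10, authorship 1.....2..3
After op 3 (move_right): buffer="iknhoziixi" (len 10), cursors c1@2 c2@8 c3@10 c4@10, authorship 1.....2..3
After op 4 (delete): buffer="inhozi" (len 6), cursors c1@1 c2@6 c3@6 c4@6, authorship 1....2
After op 5 (move_left): buffer="inhozi" (len 6), cursors c1@0 c2@5 c3@5 c4@5, authorship 1....2
After op 6 (insert('d')): buffer="dinhozdddi" (len 10), cursors c1@1 c2@9 c3@9 c4@9, authorship 11....2342
After op 7 (insert('v')): buffer="dvinhozdddvvvi" (len 14), cursors c1@2 c2@13 c3@13 c4@13, authorship 111....2342342

Answer: dvinhozdddvvvi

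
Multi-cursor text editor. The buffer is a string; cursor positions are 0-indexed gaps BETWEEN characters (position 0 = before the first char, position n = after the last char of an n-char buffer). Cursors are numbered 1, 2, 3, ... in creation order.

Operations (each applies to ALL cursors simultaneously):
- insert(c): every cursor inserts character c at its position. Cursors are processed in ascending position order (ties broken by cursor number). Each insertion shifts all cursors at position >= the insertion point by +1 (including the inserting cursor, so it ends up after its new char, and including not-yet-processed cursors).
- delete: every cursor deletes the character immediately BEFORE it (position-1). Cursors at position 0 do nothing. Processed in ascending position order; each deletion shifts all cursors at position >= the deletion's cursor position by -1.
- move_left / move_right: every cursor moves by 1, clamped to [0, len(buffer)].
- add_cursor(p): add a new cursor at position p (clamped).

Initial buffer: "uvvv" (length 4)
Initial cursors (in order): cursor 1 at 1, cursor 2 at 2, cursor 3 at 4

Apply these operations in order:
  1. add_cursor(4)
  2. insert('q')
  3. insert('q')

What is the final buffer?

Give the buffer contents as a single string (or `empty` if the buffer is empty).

After op 1 (add_cursor(4)): buffer="uvvv" (len 4), cursors c1@1 c2@2 c3@4 c4@4, authorship ....
After op 2 (insert('q')): buffer="uqvqvvqq" (len 8), cursors c1@2 c2@4 c3@8 c4@8, authorship .1.2..34
After op 3 (insert('q')): buffer="uqqvqqvvqqqq" (len 12), cursors c1@3 c2@6 c3@12 c4@12, authorship .11.22..3434

Answer: uqqvqqvvqqqq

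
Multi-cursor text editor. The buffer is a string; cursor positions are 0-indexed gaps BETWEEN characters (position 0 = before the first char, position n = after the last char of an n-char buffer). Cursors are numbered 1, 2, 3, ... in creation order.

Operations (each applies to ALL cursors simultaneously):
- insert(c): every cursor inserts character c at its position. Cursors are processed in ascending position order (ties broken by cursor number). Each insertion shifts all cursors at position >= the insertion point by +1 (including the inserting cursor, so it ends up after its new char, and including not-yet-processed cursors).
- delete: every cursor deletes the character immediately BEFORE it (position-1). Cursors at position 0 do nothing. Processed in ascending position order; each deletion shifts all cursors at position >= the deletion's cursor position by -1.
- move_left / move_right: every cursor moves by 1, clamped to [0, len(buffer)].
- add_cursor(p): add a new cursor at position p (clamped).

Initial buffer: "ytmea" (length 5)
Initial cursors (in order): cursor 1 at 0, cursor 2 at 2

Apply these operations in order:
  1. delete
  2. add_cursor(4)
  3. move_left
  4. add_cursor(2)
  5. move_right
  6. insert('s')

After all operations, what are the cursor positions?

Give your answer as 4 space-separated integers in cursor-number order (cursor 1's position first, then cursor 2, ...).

Answer: 3 3 8 6

Derivation:
After op 1 (delete): buffer="ymea" (len 4), cursors c1@0 c2@1, authorship ....
After op 2 (add_cursor(4)): buffer="ymea" (len 4), cursors c1@0 c2@1 c3@4, authorship ....
After op 3 (move_left): buffer="ymea" (len 4), cursors c1@0 c2@0 c3@3, authorship ....
After op 4 (add_cursor(2)): buffer="ymea" (len 4), cursors c1@0 c2@0 c4@2 c3@3, authorship ....
After op 5 (move_right): buffer="ymea" (len 4), cursors c1@1 c2@1 c4@3 c3@4, authorship ....
After op 6 (insert('s')): buffer="yssmesas" (len 8), cursors c1@3 c2@3 c4@6 c3@8, authorship .12..4.3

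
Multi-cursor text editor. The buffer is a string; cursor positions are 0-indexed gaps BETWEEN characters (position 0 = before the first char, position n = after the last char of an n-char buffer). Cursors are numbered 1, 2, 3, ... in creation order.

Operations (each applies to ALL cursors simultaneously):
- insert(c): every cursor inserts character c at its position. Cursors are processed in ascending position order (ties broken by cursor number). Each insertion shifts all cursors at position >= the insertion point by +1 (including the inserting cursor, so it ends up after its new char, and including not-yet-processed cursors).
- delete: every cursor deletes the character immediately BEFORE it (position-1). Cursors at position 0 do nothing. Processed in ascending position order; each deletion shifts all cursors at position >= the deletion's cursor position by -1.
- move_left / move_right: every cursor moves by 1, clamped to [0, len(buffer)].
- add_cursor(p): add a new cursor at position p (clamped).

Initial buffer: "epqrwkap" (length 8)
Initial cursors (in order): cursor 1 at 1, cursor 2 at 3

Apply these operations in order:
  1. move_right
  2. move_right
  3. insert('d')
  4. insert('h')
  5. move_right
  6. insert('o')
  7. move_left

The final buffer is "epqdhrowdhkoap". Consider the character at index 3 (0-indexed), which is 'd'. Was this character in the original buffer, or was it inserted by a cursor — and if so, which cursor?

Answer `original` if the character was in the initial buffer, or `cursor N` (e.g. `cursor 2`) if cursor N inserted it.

After op 1 (move_right): buffer="epqrwkap" (len 8), cursors c1@2 c2@4, authorship ........
After op 2 (move_right): buffer="epqrwkap" (len 8), cursors c1@3 c2@5, authorship ........
After op 3 (insert('d')): buffer="epqdrwdkap" (len 10), cursors c1@4 c2@7, authorship ...1..2...
After op 4 (insert('h')): buffer="epqdhrwdhkap" (len 12), cursors c1@5 c2@9, authorship ...11..22...
After op 5 (move_right): buffer="epqdhrwdhkap" (len 12), cursors c1@6 c2@10, authorship ...11..22...
After op 6 (insert('o')): buffer="epqdhrowdhkoap" (len 14), cursors c1@7 c2@12, authorship ...11.1.22.2..
After op 7 (move_left): buffer="epqdhrowdhkoap" (len 14), cursors c1@6 c2@11, authorship ...11.1.22.2..
Authorship (.=original, N=cursor N): . . . 1 1 . 1 . 2 2 . 2 . .
Index 3: author = 1

Answer: cursor 1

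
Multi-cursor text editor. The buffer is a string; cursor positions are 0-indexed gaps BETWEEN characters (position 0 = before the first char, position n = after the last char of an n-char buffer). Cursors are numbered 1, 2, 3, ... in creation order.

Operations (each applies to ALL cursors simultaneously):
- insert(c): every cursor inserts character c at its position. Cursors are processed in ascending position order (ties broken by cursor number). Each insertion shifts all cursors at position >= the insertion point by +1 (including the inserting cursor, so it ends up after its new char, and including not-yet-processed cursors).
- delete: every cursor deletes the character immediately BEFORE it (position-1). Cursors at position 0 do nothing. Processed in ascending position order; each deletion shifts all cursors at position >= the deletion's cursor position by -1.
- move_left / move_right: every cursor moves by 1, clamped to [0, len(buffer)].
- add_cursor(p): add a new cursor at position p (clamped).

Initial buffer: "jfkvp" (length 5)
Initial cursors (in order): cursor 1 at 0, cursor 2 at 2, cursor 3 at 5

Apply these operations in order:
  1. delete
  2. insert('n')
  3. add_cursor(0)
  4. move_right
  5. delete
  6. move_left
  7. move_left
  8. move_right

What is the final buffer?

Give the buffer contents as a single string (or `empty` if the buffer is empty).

After op 1 (delete): buffer="jkv" (len 3), cursors c1@0 c2@1 c3@3, authorship ...
After op 2 (insert('n')): buffer="njnkvn" (len 6), cursors c1@1 c2@3 c3@6, authorship 1.2..3
After op 3 (add_cursor(0)): buffer="njnkvn" (len 6), cursors c4@0 c1@1 c2@3 c3@6, authorship 1.2..3
After op 4 (move_right): buffer="njnkvn" (len 6), cursors c4@1 c1@2 c2@4 c3@6, authorship 1.2..3
After op 5 (delete): buffer="nv" (len 2), cursors c1@0 c4@0 c2@1 c3@2, authorship 2.
After op 6 (move_left): buffer="nv" (len 2), cursors c1@0 c2@0 c4@0 c3@1, authorship 2.
After op 7 (move_left): buffer="nv" (len 2), cursors c1@0 c2@0 c3@0 c4@0, authorship 2.
After op 8 (move_right): buffer="nv" (len 2), cursors c1@1 c2@1 c3@1 c4@1, authorship 2.

Answer: nv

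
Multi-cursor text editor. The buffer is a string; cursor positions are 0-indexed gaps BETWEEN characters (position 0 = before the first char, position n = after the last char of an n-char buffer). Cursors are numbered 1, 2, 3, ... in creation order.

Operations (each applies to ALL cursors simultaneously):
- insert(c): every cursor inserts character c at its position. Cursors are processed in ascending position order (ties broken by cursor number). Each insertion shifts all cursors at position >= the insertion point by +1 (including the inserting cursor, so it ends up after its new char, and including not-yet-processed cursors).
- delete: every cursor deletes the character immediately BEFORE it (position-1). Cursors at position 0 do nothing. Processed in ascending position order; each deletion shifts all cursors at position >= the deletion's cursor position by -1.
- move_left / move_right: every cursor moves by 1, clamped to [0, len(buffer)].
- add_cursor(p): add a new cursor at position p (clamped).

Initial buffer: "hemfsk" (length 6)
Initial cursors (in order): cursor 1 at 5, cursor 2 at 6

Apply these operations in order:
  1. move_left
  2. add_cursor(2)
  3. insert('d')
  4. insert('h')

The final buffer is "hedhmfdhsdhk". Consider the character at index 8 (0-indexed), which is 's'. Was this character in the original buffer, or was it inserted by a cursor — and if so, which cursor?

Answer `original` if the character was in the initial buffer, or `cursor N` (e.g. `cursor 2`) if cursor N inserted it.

Answer: original

Derivation:
After op 1 (move_left): buffer="hemfsk" (len 6), cursors c1@4 c2@5, authorship ......
After op 2 (add_cursor(2)): buffer="hemfsk" (len 6), cursors c3@2 c1@4 c2@5, authorship ......
After op 3 (insert('d')): buffer="hedmfdsdk" (len 9), cursors c3@3 c1@6 c2@8, authorship ..3..1.2.
After op 4 (insert('h')): buffer="hedhmfdhsdhk" (len 12), cursors c3@4 c1@8 c2@11, authorship ..33..11.22.
Authorship (.=original, N=cursor N): . . 3 3 . . 1 1 . 2 2 .
Index 8: author = original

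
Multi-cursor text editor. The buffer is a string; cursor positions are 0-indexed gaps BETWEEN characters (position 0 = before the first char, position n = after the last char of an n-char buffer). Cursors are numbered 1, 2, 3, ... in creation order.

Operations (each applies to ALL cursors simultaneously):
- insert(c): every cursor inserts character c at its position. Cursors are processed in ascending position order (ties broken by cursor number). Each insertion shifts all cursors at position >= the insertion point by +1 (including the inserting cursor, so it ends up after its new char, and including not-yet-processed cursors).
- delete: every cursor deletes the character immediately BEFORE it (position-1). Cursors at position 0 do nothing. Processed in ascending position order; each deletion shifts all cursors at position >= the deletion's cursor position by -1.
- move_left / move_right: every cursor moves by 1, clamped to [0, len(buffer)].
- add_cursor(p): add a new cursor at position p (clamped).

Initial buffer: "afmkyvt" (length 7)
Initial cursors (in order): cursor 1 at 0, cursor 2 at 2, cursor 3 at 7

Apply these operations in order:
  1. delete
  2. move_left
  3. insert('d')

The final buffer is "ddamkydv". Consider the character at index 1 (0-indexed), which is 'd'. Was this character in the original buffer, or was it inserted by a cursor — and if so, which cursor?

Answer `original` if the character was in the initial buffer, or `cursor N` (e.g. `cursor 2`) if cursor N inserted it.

After op 1 (delete): buffer="amkyv" (len 5), cursors c1@0 c2@1 c3@5, authorship .....
After op 2 (move_left): buffer="amkyv" (len 5), cursors c1@0 c2@0 c3@4, authorship .....
After op 3 (insert('d')): buffer="ddamkydv" (len 8), cursors c1@2 c2@2 c3@7, authorship 12....3.
Authorship (.=original, N=cursor N): 1 2 . . . . 3 .
Index 1: author = 2

Answer: cursor 2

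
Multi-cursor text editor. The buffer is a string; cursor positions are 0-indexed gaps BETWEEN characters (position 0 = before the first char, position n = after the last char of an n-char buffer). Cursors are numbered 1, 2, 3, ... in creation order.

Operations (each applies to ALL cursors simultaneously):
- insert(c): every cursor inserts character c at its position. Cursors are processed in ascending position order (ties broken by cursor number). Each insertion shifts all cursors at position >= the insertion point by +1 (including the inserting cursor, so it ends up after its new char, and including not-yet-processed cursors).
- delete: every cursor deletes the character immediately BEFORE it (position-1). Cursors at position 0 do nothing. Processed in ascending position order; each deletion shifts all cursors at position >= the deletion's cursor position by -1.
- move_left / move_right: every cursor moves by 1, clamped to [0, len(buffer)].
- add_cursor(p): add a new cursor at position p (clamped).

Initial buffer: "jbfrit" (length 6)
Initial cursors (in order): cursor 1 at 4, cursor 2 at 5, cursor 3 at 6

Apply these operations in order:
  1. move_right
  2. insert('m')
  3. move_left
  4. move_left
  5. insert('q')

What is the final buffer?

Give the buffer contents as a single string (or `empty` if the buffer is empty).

After op 1 (move_right): buffer="jbfrit" (len 6), cursors c1@5 c2@6 c3@6, authorship ......
After op 2 (insert('m')): buffer="jbfrimtmm" (len 9), cursors c1@6 c2@9 c3@9, authorship .....1.23
After op 3 (move_left): buffer="jbfrimtmm" (len 9), cursors c1@5 c2@8 c3@8, authorship .....1.23
After op 4 (move_left): buffer="jbfrimtmm" (len 9), cursors c1@4 c2@7 c3@7, authorship .....1.23
After op 5 (insert('q')): buffer="jbfrqimtqqmm" (len 12), cursors c1@5 c2@10 c3@10, authorship ....1.1.2323

Answer: jbfrqimtqqmm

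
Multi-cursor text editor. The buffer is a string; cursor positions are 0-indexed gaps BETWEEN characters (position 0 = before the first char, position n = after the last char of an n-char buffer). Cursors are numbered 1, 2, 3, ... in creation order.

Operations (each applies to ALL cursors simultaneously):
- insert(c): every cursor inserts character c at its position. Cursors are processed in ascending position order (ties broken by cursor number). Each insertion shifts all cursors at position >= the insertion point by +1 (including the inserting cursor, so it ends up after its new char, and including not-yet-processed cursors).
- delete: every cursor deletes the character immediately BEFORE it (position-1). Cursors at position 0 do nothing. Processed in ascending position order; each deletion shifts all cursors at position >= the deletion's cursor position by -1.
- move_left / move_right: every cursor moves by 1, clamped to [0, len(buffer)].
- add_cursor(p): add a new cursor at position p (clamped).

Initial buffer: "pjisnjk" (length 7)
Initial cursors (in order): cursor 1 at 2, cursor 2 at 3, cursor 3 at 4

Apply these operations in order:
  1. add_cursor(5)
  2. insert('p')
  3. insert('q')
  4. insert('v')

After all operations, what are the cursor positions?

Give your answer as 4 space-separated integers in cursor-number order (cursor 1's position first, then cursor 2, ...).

After op 1 (add_cursor(5)): buffer="pjisnjk" (len 7), cursors c1@2 c2@3 c3@4 c4@5, authorship .......
After op 2 (insert('p')): buffer="pjpipspnpjk" (len 11), cursors c1@3 c2@5 c3@7 c4@9, authorship ..1.2.3.4..
After op 3 (insert('q')): buffer="pjpqipqspqnpqjk" (len 15), cursors c1@4 c2@7 c3@10 c4@13, authorship ..11.22.33.44..
After op 4 (insert('v')): buffer="pjpqvipqvspqvnpqvjk" (len 19), cursors c1@5 c2@9 c3@13 c4@17, authorship ..111.222.333.444..

Answer: 5 9 13 17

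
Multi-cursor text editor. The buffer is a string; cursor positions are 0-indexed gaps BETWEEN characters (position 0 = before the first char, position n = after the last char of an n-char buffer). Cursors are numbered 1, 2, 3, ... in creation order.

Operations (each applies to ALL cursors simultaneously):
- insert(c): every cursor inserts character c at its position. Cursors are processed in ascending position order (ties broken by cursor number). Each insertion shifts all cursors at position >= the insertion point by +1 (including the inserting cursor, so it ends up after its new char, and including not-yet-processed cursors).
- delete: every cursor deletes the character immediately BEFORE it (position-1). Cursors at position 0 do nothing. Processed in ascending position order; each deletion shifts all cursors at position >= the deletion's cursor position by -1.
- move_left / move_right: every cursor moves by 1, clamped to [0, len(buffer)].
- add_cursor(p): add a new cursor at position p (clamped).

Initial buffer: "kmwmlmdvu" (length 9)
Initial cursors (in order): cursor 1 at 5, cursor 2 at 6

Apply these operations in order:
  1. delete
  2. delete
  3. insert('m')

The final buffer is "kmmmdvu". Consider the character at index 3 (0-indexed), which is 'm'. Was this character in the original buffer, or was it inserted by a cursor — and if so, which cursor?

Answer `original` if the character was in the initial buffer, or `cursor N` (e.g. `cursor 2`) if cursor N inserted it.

Answer: cursor 2

Derivation:
After op 1 (delete): buffer="kmwmdvu" (len 7), cursors c1@4 c2@4, authorship .......
After op 2 (delete): buffer="kmdvu" (len 5), cursors c1@2 c2@2, authorship .....
After op 3 (insert('m')): buffer="kmmmdvu" (len 7), cursors c1@4 c2@4, authorship ..12...
Authorship (.=original, N=cursor N): . . 1 2 . . .
Index 3: author = 2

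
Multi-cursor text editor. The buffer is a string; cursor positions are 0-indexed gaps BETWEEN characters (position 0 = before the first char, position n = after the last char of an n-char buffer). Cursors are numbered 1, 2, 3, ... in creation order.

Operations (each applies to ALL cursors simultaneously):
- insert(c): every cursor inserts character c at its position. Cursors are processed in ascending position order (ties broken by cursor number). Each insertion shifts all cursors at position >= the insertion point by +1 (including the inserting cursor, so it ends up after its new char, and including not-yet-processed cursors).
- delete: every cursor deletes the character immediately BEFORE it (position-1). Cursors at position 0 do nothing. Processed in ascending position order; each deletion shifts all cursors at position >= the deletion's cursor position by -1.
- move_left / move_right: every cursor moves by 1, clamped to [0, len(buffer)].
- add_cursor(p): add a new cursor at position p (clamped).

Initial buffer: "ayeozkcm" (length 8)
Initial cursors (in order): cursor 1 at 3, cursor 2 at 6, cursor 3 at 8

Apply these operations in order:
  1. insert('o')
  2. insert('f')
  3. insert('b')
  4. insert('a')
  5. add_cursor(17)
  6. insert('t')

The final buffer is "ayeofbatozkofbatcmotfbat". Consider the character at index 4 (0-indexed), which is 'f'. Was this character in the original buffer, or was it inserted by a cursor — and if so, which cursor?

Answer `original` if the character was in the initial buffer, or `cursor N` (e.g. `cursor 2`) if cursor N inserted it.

Answer: cursor 1

Derivation:
After op 1 (insert('o')): buffer="ayeoozkocmo" (len 11), cursors c1@4 c2@8 c3@11, authorship ...1...2..3
After op 2 (insert('f')): buffer="ayeofozkofcmof" (len 14), cursors c1@5 c2@10 c3@14, authorship ...11...22..33
After op 3 (insert('b')): buffer="ayeofbozkofbcmofb" (len 17), cursors c1@6 c2@12 c3@17, authorship ...111...222..333
After op 4 (insert('a')): buffer="ayeofbaozkofbacmofba" (len 20), cursors c1@7 c2@14 c3@20, authorship ...1111...2222..3333
After op 5 (add_cursor(17)): buffer="ayeofbaozkofbacmofba" (len 20), cursors c1@7 c2@14 c4@17 c3@20, authorship ...1111...2222..3333
After op 6 (insert('t')): buffer="ayeofbatozkofbatcmotfbat" (len 24), cursors c1@8 c2@16 c4@20 c3@24, authorship ...11111...22222..343333
Authorship (.=original, N=cursor N): . . . 1 1 1 1 1 . . . 2 2 2 2 2 . . 3 4 3 3 3 3
Index 4: author = 1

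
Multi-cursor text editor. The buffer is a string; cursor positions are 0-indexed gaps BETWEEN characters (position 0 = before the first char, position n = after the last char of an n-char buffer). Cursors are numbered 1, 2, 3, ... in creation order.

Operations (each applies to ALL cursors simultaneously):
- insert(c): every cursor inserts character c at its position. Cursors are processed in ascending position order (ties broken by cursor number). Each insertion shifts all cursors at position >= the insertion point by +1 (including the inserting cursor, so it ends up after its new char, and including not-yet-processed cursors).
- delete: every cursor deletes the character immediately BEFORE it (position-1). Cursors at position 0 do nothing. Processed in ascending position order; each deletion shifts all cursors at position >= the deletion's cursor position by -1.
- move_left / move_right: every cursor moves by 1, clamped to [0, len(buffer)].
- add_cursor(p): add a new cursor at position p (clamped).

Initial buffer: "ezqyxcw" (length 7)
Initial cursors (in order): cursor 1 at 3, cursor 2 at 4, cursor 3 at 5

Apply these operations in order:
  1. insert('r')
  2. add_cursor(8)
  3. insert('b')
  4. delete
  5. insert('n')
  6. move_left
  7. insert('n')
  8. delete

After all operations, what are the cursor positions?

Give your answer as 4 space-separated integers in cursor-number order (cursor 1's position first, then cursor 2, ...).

After op 1 (insert('r')): buffer="ezqryrxrcw" (len 10), cursors c1@4 c2@6 c3@8, authorship ...1.2.3..
After op 2 (add_cursor(8)): buffer="ezqryrxrcw" (len 10), cursors c1@4 c2@6 c3@8 c4@8, authorship ...1.2.3..
After op 3 (insert('b')): buffer="ezqrbyrbxrbbcw" (len 14), cursors c1@5 c2@8 c3@12 c4@12, authorship ...11.22.334..
After op 4 (delete): buffer="ezqryrxrcw" (len 10), cursors c1@4 c2@6 c3@8 c4@8, authorship ...1.2.3..
After op 5 (insert('n')): buffer="ezqrnyrnxrnncw" (len 14), cursors c1@5 c2@8 c3@12 c4@12, authorship ...11.22.334..
After op 6 (move_left): buffer="ezqrnyrnxrnncw" (len 14), cursors c1@4 c2@7 c3@11 c4@11, authorship ...11.22.334..
After op 7 (insert('n')): buffer="ezqrnnyrnnxrnnnncw" (len 18), cursors c1@5 c2@9 c3@15 c4@15, authorship ...111.222.33344..
After op 8 (delete): buffer="ezqrnyrnxrnncw" (len 14), cursors c1@4 c2@7 c3@11 c4@11, authorship ...11.22.334..

Answer: 4 7 11 11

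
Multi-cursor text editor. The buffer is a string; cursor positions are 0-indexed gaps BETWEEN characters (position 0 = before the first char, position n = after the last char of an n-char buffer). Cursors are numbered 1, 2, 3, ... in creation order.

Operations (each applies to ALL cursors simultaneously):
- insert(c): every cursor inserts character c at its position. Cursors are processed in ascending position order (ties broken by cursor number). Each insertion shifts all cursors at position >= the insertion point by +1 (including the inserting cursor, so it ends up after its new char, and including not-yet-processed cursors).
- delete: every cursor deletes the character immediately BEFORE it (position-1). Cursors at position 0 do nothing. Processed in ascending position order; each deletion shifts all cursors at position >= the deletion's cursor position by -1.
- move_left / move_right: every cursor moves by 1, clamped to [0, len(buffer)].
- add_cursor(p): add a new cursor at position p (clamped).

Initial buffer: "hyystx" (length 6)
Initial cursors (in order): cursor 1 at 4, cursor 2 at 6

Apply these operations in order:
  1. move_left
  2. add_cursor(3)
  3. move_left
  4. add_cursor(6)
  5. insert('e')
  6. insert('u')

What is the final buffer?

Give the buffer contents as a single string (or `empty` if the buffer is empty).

After op 1 (move_left): buffer="hyystx" (len 6), cursors c1@3 c2@5, authorship ......
After op 2 (add_cursor(3)): buffer="hyystx" (len 6), cursors c1@3 c3@3 c2@5, authorship ......
After op 3 (move_left): buffer="hyystx" (len 6), cursors c1@2 c3@2 c2@4, authorship ......
After op 4 (add_cursor(6)): buffer="hyystx" (len 6), cursors c1@2 c3@2 c2@4 c4@6, authorship ......
After op 5 (insert('e')): buffer="hyeeysetxe" (len 10), cursors c1@4 c3@4 c2@7 c4@10, authorship ..13..2..4
After op 6 (insert('u')): buffer="hyeeuuyseutxeu" (len 14), cursors c1@6 c3@6 c2@10 c4@14, authorship ..1313..22..44

Answer: hyeeuuyseutxeu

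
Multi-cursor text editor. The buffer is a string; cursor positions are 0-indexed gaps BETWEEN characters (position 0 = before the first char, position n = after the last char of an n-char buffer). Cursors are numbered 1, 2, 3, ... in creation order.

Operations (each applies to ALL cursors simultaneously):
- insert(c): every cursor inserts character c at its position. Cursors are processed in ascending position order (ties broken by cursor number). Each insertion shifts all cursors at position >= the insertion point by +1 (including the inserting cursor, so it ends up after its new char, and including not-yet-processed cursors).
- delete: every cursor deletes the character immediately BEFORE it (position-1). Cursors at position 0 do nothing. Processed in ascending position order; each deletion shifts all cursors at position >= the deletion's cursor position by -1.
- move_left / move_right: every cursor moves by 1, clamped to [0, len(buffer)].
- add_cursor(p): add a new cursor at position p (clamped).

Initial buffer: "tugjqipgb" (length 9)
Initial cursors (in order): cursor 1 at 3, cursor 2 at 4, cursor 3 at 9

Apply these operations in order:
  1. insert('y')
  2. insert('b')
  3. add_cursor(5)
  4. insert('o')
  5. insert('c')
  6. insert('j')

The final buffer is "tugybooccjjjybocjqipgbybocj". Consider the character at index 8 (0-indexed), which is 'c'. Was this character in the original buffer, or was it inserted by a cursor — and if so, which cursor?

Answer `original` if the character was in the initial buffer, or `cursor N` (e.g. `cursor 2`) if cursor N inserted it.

Answer: cursor 4

Derivation:
After op 1 (insert('y')): buffer="tugyjyqipgby" (len 12), cursors c1@4 c2@6 c3@12, authorship ...1.2.....3
After op 2 (insert('b')): buffer="tugybjybqipgbyb" (len 15), cursors c1@5 c2@8 c3@15, authorship ...11.22.....33
After op 3 (add_cursor(5)): buffer="tugybjybqipgbyb" (len 15), cursors c1@5 c4@5 c2@8 c3@15, authorship ...11.22.....33
After op 4 (insert('o')): buffer="tugyboojyboqipgbybo" (len 19), cursors c1@7 c4@7 c2@11 c3@19, authorship ...1114.222.....333
After op 5 (insert('c')): buffer="tugybooccjybocqipgbyboc" (len 23), cursors c1@9 c4@9 c2@14 c3@23, authorship ...111414.2222.....3333
After op 6 (insert('j')): buffer="tugybooccjjjybocjqipgbybocj" (len 27), cursors c1@11 c4@11 c2@17 c3@27, authorship ...11141414.22222.....33333
Authorship (.=original, N=cursor N): . . . 1 1 1 4 1 4 1 4 . 2 2 2 2 2 . . . . . 3 3 3 3 3
Index 8: author = 4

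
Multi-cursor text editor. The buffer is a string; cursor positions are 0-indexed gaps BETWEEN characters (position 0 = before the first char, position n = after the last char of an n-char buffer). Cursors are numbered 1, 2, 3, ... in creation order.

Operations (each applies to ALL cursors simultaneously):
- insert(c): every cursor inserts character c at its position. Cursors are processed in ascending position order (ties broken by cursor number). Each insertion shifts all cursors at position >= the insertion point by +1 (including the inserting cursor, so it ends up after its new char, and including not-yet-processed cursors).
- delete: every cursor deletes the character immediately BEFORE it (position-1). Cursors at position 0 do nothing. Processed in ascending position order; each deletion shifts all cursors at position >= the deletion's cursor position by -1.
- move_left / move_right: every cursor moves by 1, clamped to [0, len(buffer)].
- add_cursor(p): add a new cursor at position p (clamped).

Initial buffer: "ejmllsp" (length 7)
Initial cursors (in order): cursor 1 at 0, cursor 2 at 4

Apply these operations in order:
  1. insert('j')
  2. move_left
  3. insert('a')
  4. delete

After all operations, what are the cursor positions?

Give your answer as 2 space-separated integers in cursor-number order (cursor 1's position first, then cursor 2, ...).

After op 1 (insert('j')): buffer="jejmljlsp" (len 9), cursors c1@1 c2@6, authorship 1....2...
After op 2 (move_left): buffer="jejmljlsp" (len 9), cursors c1@0 c2@5, authorship 1....2...
After op 3 (insert('a')): buffer="ajejmlajlsp" (len 11), cursors c1@1 c2@7, authorship 11....22...
After op 4 (delete): buffer="jejmljlsp" (len 9), cursors c1@0 c2@5, authorship 1....2...

Answer: 0 5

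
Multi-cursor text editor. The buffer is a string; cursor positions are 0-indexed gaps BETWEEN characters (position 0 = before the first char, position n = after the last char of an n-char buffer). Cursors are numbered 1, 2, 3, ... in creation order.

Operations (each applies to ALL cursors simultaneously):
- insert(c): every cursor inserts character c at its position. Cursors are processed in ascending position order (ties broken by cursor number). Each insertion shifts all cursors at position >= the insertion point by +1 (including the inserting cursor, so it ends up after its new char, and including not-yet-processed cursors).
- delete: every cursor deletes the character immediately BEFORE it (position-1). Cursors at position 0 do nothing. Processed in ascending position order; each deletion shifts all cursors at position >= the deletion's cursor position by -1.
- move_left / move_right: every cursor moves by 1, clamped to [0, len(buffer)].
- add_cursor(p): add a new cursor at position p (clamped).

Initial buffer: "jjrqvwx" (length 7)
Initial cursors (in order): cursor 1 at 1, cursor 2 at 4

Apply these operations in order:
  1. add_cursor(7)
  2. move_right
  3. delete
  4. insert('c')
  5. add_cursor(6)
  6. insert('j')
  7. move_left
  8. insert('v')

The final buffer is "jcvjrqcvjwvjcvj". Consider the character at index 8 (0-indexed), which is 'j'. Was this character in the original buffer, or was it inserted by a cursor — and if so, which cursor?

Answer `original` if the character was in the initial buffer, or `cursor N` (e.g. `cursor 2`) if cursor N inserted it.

After op 1 (add_cursor(7)): buffer="jjrqvwx" (len 7), cursors c1@1 c2@4 c3@7, authorship .......
After op 2 (move_right): buffer="jjrqvwx" (len 7), cursors c1@2 c2@5 c3@7, authorship .......
After op 3 (delete): buffer="jrqw" (len 4), cursors c1@1 c2@3 c3@4, authorship ....
After op 4 (insert('c')): buffer="jcrqcwc" (len 7), cursors c1@2 c2@5 c3@7, authorship .1..2.3
After op 5 (add_cursor(6)): buffer="jcrqcwc" (len 7), cursors c1@2 c2@5 c4@6 c3@7, authorship .1..2.3
After op 6 (insert('j')): buffer="jcjrqcjwjcj" (len 11), cursors c1@3 c2@7 c4@9 c3@11, authorship .11..22.433
After op 7 (move_left): buffer="jcjrqcjwjcj" (len 11), cursors c1@2 c2@6 c4@8 c3@10, authorship .11..22.433
After op 8 (insert('v')): buffer="jcvjrqcvjwvjcvj" (len 15), cursors c1@3 c2@8 c4@11 c3@14, authorship .111..222.44333
Authorship (.=original, N=cursor N): . 1 1 1 . . 2 2 2 . 4 4 3 3 3
Index 8: author = 2

Answer: cursor 2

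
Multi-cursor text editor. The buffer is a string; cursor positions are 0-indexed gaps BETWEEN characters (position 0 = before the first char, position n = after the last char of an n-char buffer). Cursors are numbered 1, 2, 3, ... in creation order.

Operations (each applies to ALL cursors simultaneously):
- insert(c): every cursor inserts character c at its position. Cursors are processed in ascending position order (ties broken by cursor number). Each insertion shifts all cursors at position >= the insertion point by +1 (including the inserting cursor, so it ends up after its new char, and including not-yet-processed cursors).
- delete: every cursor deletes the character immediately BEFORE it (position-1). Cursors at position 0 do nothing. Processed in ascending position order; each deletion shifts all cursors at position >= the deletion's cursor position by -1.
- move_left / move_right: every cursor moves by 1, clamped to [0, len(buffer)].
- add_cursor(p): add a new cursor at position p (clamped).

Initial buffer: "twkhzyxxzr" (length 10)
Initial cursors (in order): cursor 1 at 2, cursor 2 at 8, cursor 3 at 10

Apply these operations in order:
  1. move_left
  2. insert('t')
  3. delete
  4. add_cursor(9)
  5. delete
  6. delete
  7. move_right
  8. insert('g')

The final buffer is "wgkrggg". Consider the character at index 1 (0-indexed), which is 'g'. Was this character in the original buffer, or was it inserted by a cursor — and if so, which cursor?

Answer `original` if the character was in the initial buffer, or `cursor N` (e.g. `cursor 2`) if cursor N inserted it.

After op 1 (move_left): buffer="twkhzyxxzr" (len 10), cursors c1@1 c2@7 c3@9, authorship ..........
After op 2 (insert('t')): buffer="ttwkhzyxtxztr" (len 13), cursors c1@2 c2@9 c3@12, authorship .1......2..3.
After op 3 (delete): buffer="twkhzyxxzr" (len 10), cursors c1@1 c2@7 c3@9, authorship ..........
After op 4 (add_cursor(9)): buffer="twkhzyxxzr" (len 10), cursors c1@1 c2@7 c3@9 c4@9, authorship ..........
After op 5 (delete): buffer="wkhzyr" (len 6), cursors c1@0 c2@5 c3@5 c4@5, authorship ......
After op 6 (delete): buffer="wkr" (len 3), cursors c1@0 c2@2 c3@2 c4@2, authorship ...
After op 7 (move_right): buffer="wkr" (len 3), cursors c1@1 c2@3 c3@3 c4@3, authorship ...
After op 8 (insert('g')): buffer="wgkrggg" (len 7), cursors c1@2 c2@7 c3@7 c4@7, authorship .1..234
Authorship (.=original, N=cursor N): . 1 . . 2 3 4
Index 1: author = 1

Answer: cursor 1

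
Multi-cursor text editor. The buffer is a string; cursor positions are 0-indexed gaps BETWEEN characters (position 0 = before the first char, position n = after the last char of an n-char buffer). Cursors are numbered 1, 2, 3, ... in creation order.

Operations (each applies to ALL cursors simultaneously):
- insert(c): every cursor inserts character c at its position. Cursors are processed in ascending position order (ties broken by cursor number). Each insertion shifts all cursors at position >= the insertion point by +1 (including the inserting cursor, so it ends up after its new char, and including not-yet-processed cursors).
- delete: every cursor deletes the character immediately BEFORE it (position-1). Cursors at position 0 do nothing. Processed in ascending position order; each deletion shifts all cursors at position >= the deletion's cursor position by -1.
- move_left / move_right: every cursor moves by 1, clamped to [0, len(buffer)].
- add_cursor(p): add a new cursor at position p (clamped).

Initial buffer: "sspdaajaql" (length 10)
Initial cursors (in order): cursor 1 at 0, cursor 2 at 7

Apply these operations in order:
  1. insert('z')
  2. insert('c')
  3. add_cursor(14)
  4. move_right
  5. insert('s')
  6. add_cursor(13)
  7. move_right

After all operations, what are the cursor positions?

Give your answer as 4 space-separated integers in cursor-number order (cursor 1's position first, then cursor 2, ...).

Answer: 5 15 17 14

Derivation:
After op 1 (insert('z')): buffer="zsspdaajzaql" (len 12), cursors c1@1 c2@9, authorship 1.......2...
After op 2 (insert('c')): buffer="zcsspdaajzcaql" (len 14), cursors c1@2 c2@11, authorship 11.......22...
After op 3 (add_cursor(14)): buffer="zcsspdaajzcaql" (len 14), cursors c1@2 c2@11 c3@14, authorship 11.......22...
After op 4 (move_right): buffer="zcsspdaajzcaql" (len 14), cursors c1@3 c2@12 c3@14, authorship 11.......22...
After op 5 (insert('s')): buffer="zcssspdaajzcasqls" (len 17), cursors c1@4 c2@14 c3@17, authorship 11.1......22.2..3
After op 6 (add_cursor(13)): buffer="zcssspdaajzcasqls" (len 17), cursors c1@4 c4@13 c2@14 c3@17, authorship 11.1......22.2..3
After op 7 (move_right): buffer="zcssspdaajzcasqls" (len 17), cursors c1@5 c4@14 c2@15 c3@17, authorship 11.1......22.2..3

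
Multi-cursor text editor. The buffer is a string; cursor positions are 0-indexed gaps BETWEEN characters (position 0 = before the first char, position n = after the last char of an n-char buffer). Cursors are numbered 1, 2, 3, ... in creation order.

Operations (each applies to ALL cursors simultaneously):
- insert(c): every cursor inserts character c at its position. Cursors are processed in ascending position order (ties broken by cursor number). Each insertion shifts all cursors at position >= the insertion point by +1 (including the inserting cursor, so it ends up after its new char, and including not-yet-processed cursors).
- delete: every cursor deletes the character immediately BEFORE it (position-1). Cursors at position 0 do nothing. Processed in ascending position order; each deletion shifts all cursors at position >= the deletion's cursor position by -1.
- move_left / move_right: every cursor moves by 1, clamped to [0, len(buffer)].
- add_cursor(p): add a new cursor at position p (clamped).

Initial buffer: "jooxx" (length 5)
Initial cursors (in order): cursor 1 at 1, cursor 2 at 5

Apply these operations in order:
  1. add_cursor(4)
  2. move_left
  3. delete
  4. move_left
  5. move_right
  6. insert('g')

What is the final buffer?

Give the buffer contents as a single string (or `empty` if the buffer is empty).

After op 1 (add_cursor(4)): buffer="jooxx" (len 5), cursors c1@1 c3@4 c2@5, authorship .....
After op 2 (move_left): buffer="jooxx" (len 5), cursors c1@0 c3@3 c2@4, authorship .....
After op 3 (delete): buffer="jox" (len 3), cursors c1@0 c2@2 c3@2, authorship ...
After op 4 (move_left): buffer="jox" (len 3), cursors c1@0 c2@1 c3@1, authorship ...
After op 5 (move_right): buffer="jox" (len 3), cursors c1@1 c2@2 c3@2, authorship ...
After op 6 (insert('g')): buffer="jgoggx" (len 6), cursors c1@2 c2@5 c3@5, authorship .1.23.

Answer: jgoggx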